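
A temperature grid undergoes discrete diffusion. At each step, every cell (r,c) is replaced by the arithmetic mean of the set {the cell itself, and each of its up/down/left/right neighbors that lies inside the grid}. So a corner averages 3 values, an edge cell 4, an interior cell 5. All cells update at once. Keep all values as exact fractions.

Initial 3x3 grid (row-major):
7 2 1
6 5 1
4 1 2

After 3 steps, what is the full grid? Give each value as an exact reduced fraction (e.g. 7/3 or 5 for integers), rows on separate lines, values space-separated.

After step 1:
  5 15/4 4/3
  11/2 3 9/4
  11/3 3 4/3
After step 2:
  19/4 157/48 22/9
  103/24 7/2 95/48
  73/18 11/4 79/36
After step 3:
  197/48 2011/576 277/108
  1195/288 379/120 1457/576
  799/216 25/8 997/432

Answer: 197/48 2011/576 277/108
1195/288 379/120 1457/576
799/216 25/8 997/432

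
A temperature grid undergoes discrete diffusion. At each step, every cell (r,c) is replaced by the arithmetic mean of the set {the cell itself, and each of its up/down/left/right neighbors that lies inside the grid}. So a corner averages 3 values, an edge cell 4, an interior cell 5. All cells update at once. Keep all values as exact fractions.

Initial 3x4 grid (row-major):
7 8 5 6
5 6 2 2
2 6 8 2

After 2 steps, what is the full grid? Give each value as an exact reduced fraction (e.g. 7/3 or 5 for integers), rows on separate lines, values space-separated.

Answer: 109/18 1429/240 1241/240 151/36
107/20 27/5 91/20 239/60
89/18 74/15 93/20 23/6

Derivation:
After step 1:
  20/3 13/2 21/4 13/3
  5 27/5 23/5 3
  13/3 11/2 9/2 4
After step 2:
  109/18 1429/240 1241/240 151/36
  107/20 27/5 91/20 239/60
  89/18 74/15 93/20 23/6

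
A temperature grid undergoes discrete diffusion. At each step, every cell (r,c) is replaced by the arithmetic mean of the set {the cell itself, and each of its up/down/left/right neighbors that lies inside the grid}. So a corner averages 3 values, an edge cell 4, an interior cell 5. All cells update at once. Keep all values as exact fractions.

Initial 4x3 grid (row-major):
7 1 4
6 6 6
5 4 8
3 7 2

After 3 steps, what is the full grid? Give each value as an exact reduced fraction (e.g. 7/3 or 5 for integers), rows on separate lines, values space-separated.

Answer: 646/135 35201/7200 5003/1080
18713/3600 7307/1500 18563/3600
5891/1200 15869/3000 18173/3600
361/72 8719/1800 283/54

Derivation:
After step 1:
  14/3 9/2 11/3
  6 23/5 6
  9/2 6 5
  5 4 17/3
After step 2:
  91/18 523/120 85/18
  593/120 271/50 289/60
  43/8 241/50 17/3
  9/2 31/6 44/9
After step 3:
  646/135 35201/7200 5003/1080
  18713/3600 7307/1500 18563/3600
  5891/1200 15869/3000 18173/3600
  361/72 8719/1800 283/54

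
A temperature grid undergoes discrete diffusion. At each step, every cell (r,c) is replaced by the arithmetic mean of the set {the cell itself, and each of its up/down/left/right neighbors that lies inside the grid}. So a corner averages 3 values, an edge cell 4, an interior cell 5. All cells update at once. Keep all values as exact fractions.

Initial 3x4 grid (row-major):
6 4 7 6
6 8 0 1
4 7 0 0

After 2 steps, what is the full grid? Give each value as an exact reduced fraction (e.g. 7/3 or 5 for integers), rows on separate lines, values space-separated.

After step 1:
  16/3 25/4 17/4 14/3
  6 5 16/5 7/4
  17/3 19/4 7/4 1/3
After step 2:
  211/36 125/24 551/120 32/9
  11/2 126/25 319/100 199/80
  197/36 103/24 301/120 23/18

Answer: 211/36 125/24 551/120 32/9
11/2 126/25 319/100 199/80
197/36 103/24 301/120 23/18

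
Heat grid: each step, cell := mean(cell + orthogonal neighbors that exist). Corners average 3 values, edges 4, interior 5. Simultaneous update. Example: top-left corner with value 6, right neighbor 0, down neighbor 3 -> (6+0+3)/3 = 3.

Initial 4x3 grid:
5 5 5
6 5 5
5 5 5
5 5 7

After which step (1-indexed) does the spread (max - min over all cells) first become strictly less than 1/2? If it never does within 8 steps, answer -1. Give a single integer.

Answer: 3

Derivation:
Step 1: max=17/3, min=5, spread=2/3
Step 2: max=50/9, min=5, spread=5/9
Step 3: max=581/108, min=1837/360, spread=299/1080
  -> spread < 1/2 first at step 3
Step 4: max=346777/64800, min=55247/10800, spread=3059/12960
Step 5: max=20618333/3888000, min=16671859/3240000, spread=3060511/19440000
Step 6: max=1233555727/233280000, min=25078349/4860000, spread=1191799/9331200
Step 7: max=73757396693/13996800000, min=60292533079/11664000000, spread=7031784991/69984000000
Step 8: max=4417687154287/839808000000, min=3624256782011/699840000000, spread=342895079369/4199040000000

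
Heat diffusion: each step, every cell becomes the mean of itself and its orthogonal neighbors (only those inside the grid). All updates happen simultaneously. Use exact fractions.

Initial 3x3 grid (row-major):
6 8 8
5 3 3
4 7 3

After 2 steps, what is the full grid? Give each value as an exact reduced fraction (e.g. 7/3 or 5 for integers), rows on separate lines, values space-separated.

After step 1:
  19/3 25/4 19/3
  9/2 26/5 17/4
  16/3 17/4 13/3
After step 2:
  205/36 1447/240 101/18
  641/120 489/100 1207/240
  169/36 1147/240 77/18

Answer: 205/36 1447/240 101/18
641/120 489/100 1207/240
169/36 1147/240 77/18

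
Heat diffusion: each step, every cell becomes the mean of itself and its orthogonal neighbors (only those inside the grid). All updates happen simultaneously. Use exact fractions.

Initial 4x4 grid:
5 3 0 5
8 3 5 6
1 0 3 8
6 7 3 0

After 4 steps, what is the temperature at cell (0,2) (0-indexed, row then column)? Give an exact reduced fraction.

Answer: 81907/21600

Derivation:
Step 1: cell (0,2) = 13/4
Step 2: cell (0,2) = 49/15
Step 3: cell (0,2) = 2773/720
Step 4: cell (0,2) = 81907/21600
Full grid after step 4:
  1568/405 415267/108000 81907/21600 52259/12960
  426157/108000 168383/45000 702937/180000 172259/43200
  415937/108000 686293/180000 338801/90000 868039/216000
  251779/64800 806599/216000 822319/216000 25021/6480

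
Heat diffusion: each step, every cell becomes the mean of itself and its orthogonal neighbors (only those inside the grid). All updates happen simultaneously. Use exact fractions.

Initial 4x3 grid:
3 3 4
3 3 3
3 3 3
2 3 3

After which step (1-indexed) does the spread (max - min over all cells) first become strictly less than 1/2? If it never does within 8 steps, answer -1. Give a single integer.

Answer: 3

Derivation:
Step 1: max=10/3, min=8/3, spread=2/3
Step 2: max=59/18, min=49/18, spread=5/9
Step 3: max=689/216, min=607/216, spread=41/108
  -> spread < 1/2 first at step 3
Step 4: max=81977/25920, min=73543/25920, spread=4217/12960
Step 5: max=971537/311040, min=894703/311040, spread=38417/155520
Step 6: max=57890671/18662400, min=54083729/18662400, spread=1903471/9331200
Step 7: max=689885017/223948800, min=653807783/223948800, spread=18038617/111974400
Step 8: max=41194762523/13436928000, min=39426805477/13436928000, spread=883978523/6718464000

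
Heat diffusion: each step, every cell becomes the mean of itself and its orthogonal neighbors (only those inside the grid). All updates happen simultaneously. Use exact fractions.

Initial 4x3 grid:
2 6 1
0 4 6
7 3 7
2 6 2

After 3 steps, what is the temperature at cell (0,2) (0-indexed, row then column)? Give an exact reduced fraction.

Answer: 8513/2160

Derivation:
Step 1: cell (0,2) = 13/3
Step 2: cell (0,2) = 145/36
Step 3: cell (0,2) = 8513/2160
Full grid after step 3:
  3509/1080 17563/4800 8513/2160
  25987/7200 3801/1000 15481/3600
  9049/2400 4341/1000 1303/300
  503/120 6661/1600 367/80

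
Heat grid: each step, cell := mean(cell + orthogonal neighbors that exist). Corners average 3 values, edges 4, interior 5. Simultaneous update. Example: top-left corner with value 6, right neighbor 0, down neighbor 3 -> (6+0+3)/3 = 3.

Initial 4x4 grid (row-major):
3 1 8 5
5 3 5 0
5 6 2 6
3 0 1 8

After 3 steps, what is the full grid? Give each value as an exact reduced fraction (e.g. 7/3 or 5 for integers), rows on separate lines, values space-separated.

Answer: 547/144 4583/1200 14773/3600 4483/1080
2977/800 7713/2000 11629/3000 7499/1800
26257/7200 5203/1500 7633/2000 783/200
1753/540 24007/7200 8261/2400 563/144

Derivation:
After step 1:
  3 15/4 19/4 13/3
  4 4 18/5 4
  19/4 16/5 4 4
  8/3 5/2 11/4 5
After step 2:
  43/12 31/8 493/120 157/36
  63/16 371/100 407/100 239/60
  877/240 369/100 351/100 17/4
  119/36 667/240 57/16 47/12
After step 3:
  547/144 4583/1200 14773/3600 4483/1080
  2977/800 7713/2000 11629/3000 7499/1800
  26257/7200 5203/1500 7633/2000 783/200
  1753/540 24007/7200 8261/2400 563/144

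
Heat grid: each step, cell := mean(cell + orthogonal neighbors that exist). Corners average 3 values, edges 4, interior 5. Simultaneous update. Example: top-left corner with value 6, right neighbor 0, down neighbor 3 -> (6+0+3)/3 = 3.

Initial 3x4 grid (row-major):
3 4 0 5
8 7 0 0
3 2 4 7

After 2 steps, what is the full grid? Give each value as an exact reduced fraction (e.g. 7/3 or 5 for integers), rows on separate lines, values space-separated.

Answer: 55/12 299/80 577/240 83/36
1127/240 383/100 149/50 79/30
163/36 947/240 787/240 119/36

Derivation:
After step 1:
  5 7/2 9/4 5/3
  21/4 21/5 11/5 3
  13/3 4 13/4 11/3
After step 2:
  55/12 299/80 577/240 83/36
  1127/240 383/100 149/50 79/30
  163/36 947/240 787/240 119/36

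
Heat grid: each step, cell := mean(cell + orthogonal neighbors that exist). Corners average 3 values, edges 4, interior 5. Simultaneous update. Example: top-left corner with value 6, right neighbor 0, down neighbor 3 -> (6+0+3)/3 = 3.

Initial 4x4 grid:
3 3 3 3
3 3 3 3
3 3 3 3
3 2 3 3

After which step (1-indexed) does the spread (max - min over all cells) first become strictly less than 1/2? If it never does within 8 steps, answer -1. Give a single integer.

Step 1: max=3, min=8/3, spread=1/3
  -> spread < 1/2 first at step 1
Step 2: max=3, min=329/120, spread=31/120
Step 3: max=3, min=3029/1080, spread=211/1080
Step 4: max=3, min=307157/108000, spread=16843/108000
Step 5: max=26921/9000, min=2777357/972000, spread=130111/972000
Step 6: max=1612841/540000, min=83837633/29160000, spread=3255781/29160000
Step 7: max=1608893/540000, min=2524046309/874800000, spread=82360351/874800000
Step 8: max=289093559/97200000, min=75980683109/26244000000, spread=2074577821/26244000000

Answer: 1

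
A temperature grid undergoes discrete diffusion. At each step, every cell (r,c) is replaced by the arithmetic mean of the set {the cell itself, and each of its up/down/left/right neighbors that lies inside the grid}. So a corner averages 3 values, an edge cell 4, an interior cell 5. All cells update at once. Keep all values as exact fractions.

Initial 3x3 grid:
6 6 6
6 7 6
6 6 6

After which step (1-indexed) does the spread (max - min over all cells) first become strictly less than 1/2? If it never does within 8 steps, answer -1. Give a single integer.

Step 1: max=25/4, min=6, spread=1/4
  -> spread < 1/2 first at step 1
Step 2: max=156/25, min=489/80, spread=51/400
Step 3: max=29623/4800, min=2207/360, spread=589/14400
Step 4: max=184943/30000, min=1769081/288000, spread=31859/1440000
Step 5: max=106371607/17280000, min=11064721/1800000, spread=751427/86400000
Step 6: max=664634687/108000000, min=6375863129/1036800000, spread=23149331/5184000000
Step 7: max=382730654263/62208000000, min=39854931889/6480000000, spread=616540643/311040000000
Step 8: max=2391912453983/388800000000, min=22958812008761/3732480000000, spread=17737747379/18662400000000

Answer: 1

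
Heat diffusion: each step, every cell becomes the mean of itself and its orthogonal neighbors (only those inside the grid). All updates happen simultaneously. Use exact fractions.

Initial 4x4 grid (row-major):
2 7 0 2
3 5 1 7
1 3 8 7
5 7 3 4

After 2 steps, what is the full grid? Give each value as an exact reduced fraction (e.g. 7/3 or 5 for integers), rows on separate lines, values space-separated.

Answer: 41/12 69/20 33/10 13/4
271/80 381/100 383/100 359/80
893/240 41/10 127/25 1189/240
71/18 287/60 143/30 50/9

Derivation:
After step 1:
  4 7/2 5/2 3
  11/4 19/5 21/5 17/4
  3 24/5 22/5 13/2
  13/3 9/2 11/2 14/3
After step 2:
  41/12 69/20 33/10 13/4
  271/80 381/100 383/100 359/80
  893/240 41/10 127/25 1189/240
  71/18 287/60 143/30 50/9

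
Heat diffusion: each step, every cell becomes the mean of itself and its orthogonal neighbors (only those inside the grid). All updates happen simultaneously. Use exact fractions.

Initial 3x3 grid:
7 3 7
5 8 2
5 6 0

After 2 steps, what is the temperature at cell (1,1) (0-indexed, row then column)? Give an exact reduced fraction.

Step 1: cell (1,1) = 24/5
Step 2: cell (1,1) = 263/50
Full grid after step 2:
  35/6 401/80 29/6
  1283/240 263/50 943/240
  49/9 351/80 35/9

Answer: 263/50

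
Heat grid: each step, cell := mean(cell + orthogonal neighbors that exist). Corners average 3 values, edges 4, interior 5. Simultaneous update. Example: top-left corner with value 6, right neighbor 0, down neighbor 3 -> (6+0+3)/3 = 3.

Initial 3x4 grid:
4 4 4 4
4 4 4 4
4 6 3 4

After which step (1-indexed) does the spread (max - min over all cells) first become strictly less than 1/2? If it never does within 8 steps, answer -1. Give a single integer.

Step 1: max=14/3, min=11/3, spread=1
Step 2: max=527/120, min=58/15, spread=21/40
Step 3: max=4667/1080, min=709/180, spread=413/1080
  -> spread < 1/2 first at step 3
Step 4: max=136961/32400, min=214141/54000, spread=21191/81000
Step 5: max=4092167/972000, min=143431/36000, spread=21953/97200
Step 6: max=60870517/14580000, min=38967203/9720000, spread=193577/1166400
Step 7: max=909872507/218700000, min=2343662777/583200000, spread=9919669/69984000
Step 8: max=217496264377/52488000000, min=47037687431/11664000000, spread=18645347/167961600

Answer: 3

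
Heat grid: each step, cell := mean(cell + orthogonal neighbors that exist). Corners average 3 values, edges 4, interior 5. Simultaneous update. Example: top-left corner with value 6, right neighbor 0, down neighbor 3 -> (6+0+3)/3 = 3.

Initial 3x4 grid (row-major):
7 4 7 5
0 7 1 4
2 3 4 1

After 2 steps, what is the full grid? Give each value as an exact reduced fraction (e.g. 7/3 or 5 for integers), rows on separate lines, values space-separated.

After step 1:
  11/3 25/4 17/4 16/3
  4 3 23/5 11/4
  5/3 4 9/4 3
After step 2:
  167/36 103/24 613/120 37/9
  37/12 437/100 337/100 941/240
  29/9 131/48 277/80 8/3

Answer: 167/36 103/24 613/120 37/9
37/12 437/100 337/100 941/240
29/9 131/48 277/80 8/3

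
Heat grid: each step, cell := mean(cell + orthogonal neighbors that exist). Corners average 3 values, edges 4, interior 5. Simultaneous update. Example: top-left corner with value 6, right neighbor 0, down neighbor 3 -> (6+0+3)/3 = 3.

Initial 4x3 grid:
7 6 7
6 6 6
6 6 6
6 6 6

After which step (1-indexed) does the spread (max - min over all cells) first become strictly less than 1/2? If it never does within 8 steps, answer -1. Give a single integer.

Step 1: max=13/2, min=6, spread=1/2
Step 2: max=229/36, min=6, spread=13/36
  -> spread < 1/2 first at step 2
Step 3: max=9077/1440, min=6, spread=437/1440
Step 4: max=20263/3240, min=1735/288, spread=2977/12960
Step 5: max=32319821/5184000, min=13579/2250, spread=206761/1036800
Step 6: max=1932048679/311040000, min=4358147/720000, spread=1973167/12441600
Step 7: max=115692808661/18662400000, min=196458761/32400000, spread=101302493/746496000
Step 8: max=6927261595999/1119744000000, min=47241341171/7776000000, spread=996067739/8957952000

Answer: 2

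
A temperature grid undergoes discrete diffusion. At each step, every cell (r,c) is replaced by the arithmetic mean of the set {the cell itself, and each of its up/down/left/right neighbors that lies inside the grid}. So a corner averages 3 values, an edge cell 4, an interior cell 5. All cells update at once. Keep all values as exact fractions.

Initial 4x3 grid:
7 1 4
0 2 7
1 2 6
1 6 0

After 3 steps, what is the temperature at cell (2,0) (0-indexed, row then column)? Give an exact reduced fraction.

Answer: 8159/3600

Derivation:
Step 1: cell (2,0) = 1
Step 2: cell (2,0) = 287/120
Step 3: cell (2,0) = 8159/3600
Full grid after step 3:
  1471/540 24163/7200 73/20
  9659/3600 8927/3000 283/75
  8159/3600 18379/6000 2039/600
  5359/2160 39401/14400 277/80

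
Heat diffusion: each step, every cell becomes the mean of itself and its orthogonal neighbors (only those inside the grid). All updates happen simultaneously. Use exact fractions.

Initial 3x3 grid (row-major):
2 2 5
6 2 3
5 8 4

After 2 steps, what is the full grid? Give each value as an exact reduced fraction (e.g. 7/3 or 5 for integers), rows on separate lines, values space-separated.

After step 1:
  10/3 11/4 10/3
  15/4 21/5 7/2
  19/3 19/4 5
After step 2:
  59/18 817/240 115/36
  1057/240 379/100 481/120
  89/18 1217/240 53/12

Answer: 59/18 817/240 115/36
1057/240 379/100 481/120
89/18 1217/240 53/12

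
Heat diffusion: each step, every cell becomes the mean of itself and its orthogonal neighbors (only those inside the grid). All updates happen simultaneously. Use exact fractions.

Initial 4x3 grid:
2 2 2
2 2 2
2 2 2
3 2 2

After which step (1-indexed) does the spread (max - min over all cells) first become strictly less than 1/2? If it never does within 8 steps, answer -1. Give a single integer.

Answer: 1

Derivation:
Step 1: max=7/3, min=2, spread=1/3
  -> spread < 1/2 first at step 1
Step 2: max=41/18, min=2, spread=5/18
Step 3: max=473/216, min=2, spread=41/216
Step 4: max=56057/25920, min=2, spread=4217/25920
Step 5: max=3319549/1555200, min=14479/7200, spread=38417/311040
Step 6: max=197824211/93312000, min=290597/144000, spread=1903471/18662400
Step 7: max=11798429089/5598720000, min=8755759/4320000, spread=18038617/223948800
Step 8: max=705114582851/335923200000, min=790526759/388800000, spread=883978523/13436928000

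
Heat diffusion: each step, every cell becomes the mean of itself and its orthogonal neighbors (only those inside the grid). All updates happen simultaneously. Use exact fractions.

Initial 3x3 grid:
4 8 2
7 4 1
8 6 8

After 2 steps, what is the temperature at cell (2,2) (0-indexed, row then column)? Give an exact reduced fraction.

Answer: 61/12

Derivation:
Step 1: cell (2,2) = 5
Step 2: cell (2,2) = 61/12
Full grid after step 2:
  199/36 197/40 143/36
  1457/240 257/50 1057/240
  77/12 237/40 61/12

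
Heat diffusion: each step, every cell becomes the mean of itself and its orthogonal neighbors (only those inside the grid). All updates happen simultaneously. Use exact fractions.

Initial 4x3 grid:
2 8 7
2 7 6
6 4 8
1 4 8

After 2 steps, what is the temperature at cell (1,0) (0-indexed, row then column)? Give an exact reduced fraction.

Step 1: cell (1,0) = 17/4
Step 2: cell (1,0) = 169/40
Full grid after step 2:
  19/4 28/5 20/3
  169/40 569/100 259/40
  509/120 126/25 779/120
  67/18 1223/240 209/36

Answer: 169/40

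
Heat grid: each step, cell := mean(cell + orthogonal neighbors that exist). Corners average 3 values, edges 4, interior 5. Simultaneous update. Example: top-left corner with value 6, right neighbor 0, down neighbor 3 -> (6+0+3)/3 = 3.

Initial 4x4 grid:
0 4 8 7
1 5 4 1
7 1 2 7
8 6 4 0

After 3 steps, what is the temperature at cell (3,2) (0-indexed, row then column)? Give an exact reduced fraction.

Answer: 27013/7200

Derivation:
Step 1: cell (3,2) = 3
Step 2: cell (3,2) = 901/240
Step 3: cell (3,2) = 27013/7200
Full grid after step 3:
  703/216 6883/1800 8099/1800 2053/432
  13061/3600 11177/3000 24479/6000 31091/7200
  1701/400 8229/2000 5707/1500 25723/7200
  3539/720 3557/800 27013/7200 1879/540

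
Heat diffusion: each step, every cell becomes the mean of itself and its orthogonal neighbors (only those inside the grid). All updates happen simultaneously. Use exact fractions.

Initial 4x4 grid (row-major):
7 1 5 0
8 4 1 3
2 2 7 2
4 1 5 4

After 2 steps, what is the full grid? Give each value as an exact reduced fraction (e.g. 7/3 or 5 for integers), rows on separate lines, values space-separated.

After step 1:
  16/3 17/4 7/4 8/3
  21/4 16/5 4 3/2
  4 16/5 17/5 4
  7/3 3 17/4 11/3
After step 2:
  89/18 109/30 19/6 71/36
  1067/240 199/50 277/100 73/24
  887/240 84/25 377/100 377/120
  28/9 767/240 859/240 143/36

Answer: 89/18 109/30 19/6 71/36
1067/240 199/50 277/100 73/24
887/240 84/25 377/100 377/120
28/9 767/240 859/240 143/36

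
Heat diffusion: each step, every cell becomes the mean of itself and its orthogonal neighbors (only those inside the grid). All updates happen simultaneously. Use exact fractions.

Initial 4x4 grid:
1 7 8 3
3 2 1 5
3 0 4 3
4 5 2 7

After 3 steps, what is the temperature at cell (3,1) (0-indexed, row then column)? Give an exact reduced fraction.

Answer: 7463/2400

Derivation:
Step 1: cell (3,1) = 11/4
Step 2: cell (3,1) = 281/80
Step 3: cell (3,1) = 7463/2400
Full grid after step 3:
  1819/540 27409/7200 29081/7200 239/54
  22219/7200 4699/1500 1427/375 27611/7200
  2251/800 1577/500 404/125 3147/800
  569/180 7463/2400 8911/2400 67/18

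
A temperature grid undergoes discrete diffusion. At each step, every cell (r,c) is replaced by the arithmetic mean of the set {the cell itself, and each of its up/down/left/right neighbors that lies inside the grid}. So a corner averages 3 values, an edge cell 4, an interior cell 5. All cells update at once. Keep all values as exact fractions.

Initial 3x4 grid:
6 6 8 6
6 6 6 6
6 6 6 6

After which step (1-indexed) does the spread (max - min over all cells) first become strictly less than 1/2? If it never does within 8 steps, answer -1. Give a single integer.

Answer: 3

Derivation:
Step 1: max=20/3, min=6, spread=2/3
Step 2: max=391/60, min=6, spread=31/60
Step 3: max=3451/540, min=6, spread=211/540
  -> spread < 1/2 first at step 3
Step 4: max=340897/54000, min=5447/900, spread=14077/54000
Step 5: max=3056407/486000, min=327683/54000, spread=5363/24300
Step 6: max=91220809/14580000, min=182869/30000, spread=93859/583200
Step 7: max=5459074481/874800000, min=296936467/48600000, spread=4568723/34992000
Step 8: max=326708435629/52488000000, min=8929618889/1458000000, spread=8387449/83980800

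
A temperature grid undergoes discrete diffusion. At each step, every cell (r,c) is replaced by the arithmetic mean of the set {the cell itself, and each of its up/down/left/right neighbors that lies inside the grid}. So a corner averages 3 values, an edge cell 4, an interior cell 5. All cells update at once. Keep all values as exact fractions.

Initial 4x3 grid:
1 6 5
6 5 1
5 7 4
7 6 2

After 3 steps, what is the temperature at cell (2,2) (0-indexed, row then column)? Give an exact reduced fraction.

Answer: 10613/2400

Derivation:
Step 1: cell (2,2) = 7/2
Step 2: cell (2,2) = 333/80
Step 3: cell (2,2) = 10613/2400
Full grid after step 3:
  1963/432 61933/14400 299/72
  17317/3600 6923/1500 3351/800
  537/100 9809/2000 10613/2400
  997/180 4121/800 3293/720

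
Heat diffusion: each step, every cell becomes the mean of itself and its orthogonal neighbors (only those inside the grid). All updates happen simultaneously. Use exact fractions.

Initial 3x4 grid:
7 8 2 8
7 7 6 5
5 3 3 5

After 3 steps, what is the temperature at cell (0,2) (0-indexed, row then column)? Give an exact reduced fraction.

Answer: 1143/200

Derivation:
Step 1: cell (0,2) = 6
Step 2: cell (0,2) = 27/5
Step 3: cell (0,2) = 1143/200
Full grid after step 3:
  6931/1080 21559/3600 1143/200 107/20
  42773/7200 34319/6000 30929/6000 18829/3600
  3979/720 12181/2400 35423/7200 10271/2160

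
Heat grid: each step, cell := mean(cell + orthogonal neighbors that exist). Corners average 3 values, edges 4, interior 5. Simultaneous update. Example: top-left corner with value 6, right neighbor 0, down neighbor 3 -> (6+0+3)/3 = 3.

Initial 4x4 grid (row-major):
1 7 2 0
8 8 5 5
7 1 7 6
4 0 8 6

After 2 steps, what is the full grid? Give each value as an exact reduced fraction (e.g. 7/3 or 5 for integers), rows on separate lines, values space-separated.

After step 1:
  16/3 9/2 7/2 7/3
  6 29/5 27/5 4
  5 23/5 27/5 6
  11/3 13/4 21/4 20/3
After step 2:
  95/18 287/60 59/15 59/18
  83/15 263/50 241/50 133/30
  289/60 481/100 533/100 331/60
  143/36 503/120 617/120 215/36

Answer: 95/18 287/60 59/15 59/18
83/15 263/50 241/50 133/30
289/60 481/100 533/100 331/60
143/36 503/120 617/120 215/36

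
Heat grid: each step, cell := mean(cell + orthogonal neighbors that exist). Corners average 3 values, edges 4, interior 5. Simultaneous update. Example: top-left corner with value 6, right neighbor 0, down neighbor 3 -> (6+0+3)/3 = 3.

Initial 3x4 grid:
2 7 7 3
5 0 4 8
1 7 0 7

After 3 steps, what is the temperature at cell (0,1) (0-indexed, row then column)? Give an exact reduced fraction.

Answer: 29209/7200

Derivation:
Step 1: cell (0,1) = 4
Step 2: cell (0,1) = 1111/240
Step 3: cell (0,1) = 29209/7200
Full grid after step 3:
  8701/2160 29209/7200 3941/800 3701/720
  2027/600 8159/2000 8669/2000 12233/2400
  3793/1080 12367/3600 653/150 139/30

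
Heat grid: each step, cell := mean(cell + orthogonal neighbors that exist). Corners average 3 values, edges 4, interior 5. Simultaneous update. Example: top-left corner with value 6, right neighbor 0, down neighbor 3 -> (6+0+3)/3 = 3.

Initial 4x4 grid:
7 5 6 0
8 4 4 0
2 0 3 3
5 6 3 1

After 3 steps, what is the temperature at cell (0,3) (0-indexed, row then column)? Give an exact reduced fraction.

Step 1: cell (0,3) = 2
Step 2: cell (0,3) = 5/2
Step 3: cell (0,3) = 671/240
Full grid after step 3:
  11377/2160 33781/7200 8599/2400 671/240
  17213/3600 24979/6000 6439/2000 187/75
  14689/3600 21701/6000 3451/1200 431/180
  1651/432 24683/7200 4207/1440 5381/2160

Answer: 671/240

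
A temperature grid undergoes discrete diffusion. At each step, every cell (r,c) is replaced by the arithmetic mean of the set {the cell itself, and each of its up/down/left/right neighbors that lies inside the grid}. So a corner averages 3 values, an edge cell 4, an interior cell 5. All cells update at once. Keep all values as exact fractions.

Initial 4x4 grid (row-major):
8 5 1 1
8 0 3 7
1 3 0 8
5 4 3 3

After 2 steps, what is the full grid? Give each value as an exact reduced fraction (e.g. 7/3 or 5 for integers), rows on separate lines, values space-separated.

After step 1:
  7 7/2 5/2 3
  17/4 19/5 11/5 19/4
  17/4 8/5 17/5 9/2
  10/3 15/4 5/2 14/3
After step 2:
  59/12 21/5 14/5 41/12
  193/40 307/100 333/100 289/80
  403/120 84/25 71/25 1039/240
  34/9 671/240 859/240 35/9

Answer: 59/12 21/5 14/5 41/12
193/40 307/100 333/100 289/80
403/120 84/25 71/25 1039/240
34/9 671/240 859/240 35/9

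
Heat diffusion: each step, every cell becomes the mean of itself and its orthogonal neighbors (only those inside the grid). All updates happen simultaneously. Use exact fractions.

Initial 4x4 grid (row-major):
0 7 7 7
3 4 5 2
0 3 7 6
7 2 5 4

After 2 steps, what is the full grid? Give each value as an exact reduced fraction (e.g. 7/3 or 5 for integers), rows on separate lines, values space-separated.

After step 1:
  10/3 9/2 13/2 16/3
  7/4 22/5 5 5
  13/4 16/5 26/5 19/4
  3 17/4 9/2 5
After step 2:
  115/36 281/60 16/3 101/18
  191/60 377/100 261/50 241/48
  14/5 203/50 453/100 399/80
  7/2 299/80 379/80 19/4

Answer: 115/36 281/60 16/3 101/18
191/60 377/100 261/50 241/48
14/5 203/50 453/100 399/80
7/2 299/80 379/80 19/4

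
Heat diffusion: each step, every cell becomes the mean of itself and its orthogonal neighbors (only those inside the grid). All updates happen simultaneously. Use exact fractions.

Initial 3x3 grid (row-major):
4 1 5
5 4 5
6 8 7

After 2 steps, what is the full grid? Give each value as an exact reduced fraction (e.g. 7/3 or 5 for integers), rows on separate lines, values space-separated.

After step 1:
  10/3 7/2 11/3
  19/4 23/5 21/4
  19/3 25/4 20/3
After step 2:
  139/36 151/40 149/36
  1141/240 487/100 1211/240
  52/9 477/80 109/18

Answer: 139/36 151/40 149/36
1141/240 487/100 1211/240
52/9 477/80 109/18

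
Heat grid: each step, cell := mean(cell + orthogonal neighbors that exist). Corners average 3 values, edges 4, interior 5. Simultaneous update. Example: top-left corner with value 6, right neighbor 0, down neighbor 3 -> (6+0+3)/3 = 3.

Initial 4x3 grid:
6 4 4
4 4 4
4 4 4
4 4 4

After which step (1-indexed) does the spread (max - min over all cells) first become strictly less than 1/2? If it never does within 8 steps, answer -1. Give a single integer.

Answer: 3

Derivation:
Step 1: max=14/3, min=4, spread=2/3
Step 2: max=41/9, min=4, spread=5/9
Step 3: max=473/108, min=4, spread=41/108
  -> spread < 1/2 first at step 3
Step 4: max=56057/12960, min=4, spread=4217/12960
Step 5: max=3319549/777600, min=14479/3600, spread=38417/155520
Step 6: max=197824211/46656000, min=290597/72000, spread=1903471/9331200
Step 7: max=11798429089/2799360000, min=8755759/2160000, spread=18038617/111974400
Step 8: max=705114582851/167961600000, min=790526759/194400000, spread=883978523/6718464000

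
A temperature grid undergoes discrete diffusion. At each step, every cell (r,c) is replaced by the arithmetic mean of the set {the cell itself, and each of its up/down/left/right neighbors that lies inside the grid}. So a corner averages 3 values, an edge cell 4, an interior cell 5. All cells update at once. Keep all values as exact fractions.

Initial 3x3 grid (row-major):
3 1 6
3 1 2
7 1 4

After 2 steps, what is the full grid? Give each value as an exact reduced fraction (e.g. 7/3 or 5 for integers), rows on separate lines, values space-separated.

Answer: 103/36 581/240 3
111/40 287/100 611/240
125/36 217/80 53/18

Derivation:
After step 1:
  7/3 11/4 3
  7/2 8/5 13/4
  11/3 13/4 7/3
After step 2:
  103/36 581/240 3
  111/40 287/100 611/240
  125/36 217/80 53/18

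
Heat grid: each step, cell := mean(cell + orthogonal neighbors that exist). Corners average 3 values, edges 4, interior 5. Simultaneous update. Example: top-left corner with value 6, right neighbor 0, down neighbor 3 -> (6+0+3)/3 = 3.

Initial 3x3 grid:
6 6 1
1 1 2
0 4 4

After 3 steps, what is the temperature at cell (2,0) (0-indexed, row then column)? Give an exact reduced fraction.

Answer: 5173/2160

Derivation:
Step 1: cell (2,0) = 5/3
Step 2: cell (2,0) = 71/36
Step 3: cell (2,0) = 5173/2160
Full grid after step 3:
  3379/1080 21653/7200 361/120
  523/200 16697/6000 9589/3600
  5173/2160 3809/1600 5633/2160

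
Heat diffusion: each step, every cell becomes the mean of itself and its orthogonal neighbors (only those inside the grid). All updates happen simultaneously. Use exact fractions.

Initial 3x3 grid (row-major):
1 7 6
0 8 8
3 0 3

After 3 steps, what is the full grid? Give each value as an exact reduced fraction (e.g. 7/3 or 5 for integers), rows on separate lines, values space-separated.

Answer: 4133/1080 35071/7200 3977/720
1531/450 25079/6000 74417/14400
1021/360 26521/7200 9391/2160

Derivation:
After step 1:
  8/3 11/2 7
  3 23/5 25/4
  1 7/2 11/3
After step 2:
  67/18 593/120 25/4
  169/60 457/100 1291/240
  5/2 383/120 161/36
After step 3:
  4133/1080 35071/7200 3977/720
  1531/450 25079/6000 74417/14400
  1021/360 26521/7200 9391/2160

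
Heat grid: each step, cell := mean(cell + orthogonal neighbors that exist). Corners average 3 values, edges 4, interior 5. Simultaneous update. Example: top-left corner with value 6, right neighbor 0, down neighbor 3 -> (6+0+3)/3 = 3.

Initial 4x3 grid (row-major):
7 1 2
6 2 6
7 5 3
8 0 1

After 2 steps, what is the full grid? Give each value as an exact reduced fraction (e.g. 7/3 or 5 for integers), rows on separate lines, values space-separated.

Answer: 79/18 11/3 37/12
31/6 383/100 7/2
51/10 423/100 44/15
5 397/120 103/36

Derivation:
After step 1:
  14/3 3 3
  11/2 4 13/4
  13/2 17/5 15/4
  5 7/2 4/3
After step 2:
  79/18 11/3 37/12
  31/6 383/100 7/2
  51/10 423/100 44/15
  5 397/120 103/36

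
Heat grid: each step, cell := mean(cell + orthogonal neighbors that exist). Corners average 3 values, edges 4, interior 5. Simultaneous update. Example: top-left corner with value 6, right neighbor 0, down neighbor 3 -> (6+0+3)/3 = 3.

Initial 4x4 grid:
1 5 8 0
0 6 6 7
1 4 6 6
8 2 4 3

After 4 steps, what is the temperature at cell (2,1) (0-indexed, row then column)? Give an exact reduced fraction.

Answer: 73951/18000

Derivation:
Step 1: cell (2,1) = 19/5
Step 2: cell (2,1) = 419/100
Step 3: cell (2,1) = 12353/3000
Step 4: cell (2,1) = 73951/18000
Full grid after step 4:
  719/200 98107/24000 346049/72000 136/27
  256051/72000 7781/1875 71281/15000 365599/72000
  788689/216000 73951/18000 419953/90000 1049333/216000
  121391/32400 881089/216000 968273/216000 152113/32400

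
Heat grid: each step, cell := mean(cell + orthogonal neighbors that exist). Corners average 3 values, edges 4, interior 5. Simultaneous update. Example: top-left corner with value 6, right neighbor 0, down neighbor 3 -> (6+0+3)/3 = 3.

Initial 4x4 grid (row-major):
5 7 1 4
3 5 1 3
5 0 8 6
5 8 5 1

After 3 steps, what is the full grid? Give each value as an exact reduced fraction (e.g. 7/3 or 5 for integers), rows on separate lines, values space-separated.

After step 1:
  5 9/2 13/4 8/3
  9/2 16/5 18/5 7/2
  13/4 26/5 4 9/2
  6 9/2 11/2 4
After step 2:
  14/3 319/80 841/240 113/36
  319/80 21/5 351/100 107/30
  379/80 403/100 114/25 4
  55/12 53/10 9/2 14/3
After step 3:
  1517/360 1963/480 25453/7200 7351/2160
  2111/480 3943/1000 23209/6000 6397/1800
  10403/2400 9131/2000 103/25 2519/600
  3509/720 1381/300 1427/300 79/18

Answer: 1517/360 1963/480 25453/7200 7351/2160
2111/480 3943/1000 23209/6000 6397/1800
10403/2400 9131/2000 103/25 2519/600
3509/720 1381/300 1427/300 79/18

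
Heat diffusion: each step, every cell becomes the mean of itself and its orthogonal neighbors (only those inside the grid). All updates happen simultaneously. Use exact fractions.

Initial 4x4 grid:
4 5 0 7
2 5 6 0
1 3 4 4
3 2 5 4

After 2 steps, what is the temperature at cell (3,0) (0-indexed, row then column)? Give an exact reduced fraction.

Answer: 5/2

Derivation:
Step 1: cell (3,0) = 2
Step 2: cell (3,0) = 5/2
Full grid after step 2:
  61/18 119/30 10/3 133/36
  787/240 167/50 407/100 151/48
  41/16 171/50 343/100 959/240
  5/2 3 59/15 133/36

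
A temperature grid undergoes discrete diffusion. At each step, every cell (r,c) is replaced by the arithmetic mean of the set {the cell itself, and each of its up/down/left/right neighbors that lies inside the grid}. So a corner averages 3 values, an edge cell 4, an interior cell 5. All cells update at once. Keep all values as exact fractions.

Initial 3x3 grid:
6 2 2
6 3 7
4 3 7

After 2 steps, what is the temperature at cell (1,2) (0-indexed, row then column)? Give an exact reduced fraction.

Answer: 1097/240

Derivation:
Step 1: cell (1,2) = 19/4
Step 2: cell (1,2) = 1097/240
Full grid after step 2:
  38/9 947/240 35/9
  359/80 106/25 1097/240
  40/9 369/80 44/9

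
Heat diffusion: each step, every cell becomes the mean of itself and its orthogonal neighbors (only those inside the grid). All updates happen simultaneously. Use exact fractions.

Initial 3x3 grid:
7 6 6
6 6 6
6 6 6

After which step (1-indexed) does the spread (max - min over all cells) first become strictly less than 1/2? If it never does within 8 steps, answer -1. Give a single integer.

Step 1: max=19/3, min=6, spread=1/3
  -> spread < 1/2 first at step 1
Step 2: max=113/18, min=6, spread=5/18
Step 3: max=1337/216, min=6, spread=41/216
Step 4: max=79891/12960, min=2171/360, spread=347/2592
Step 5: max=4772537/777600, min=21757/3600, spread=2921/31104
Step 6: max=285764539/46656000, min=2617483/432000, spread=24611/373248
Step 7: max=17114882033/2799360000, min=58976741/9720000, spread=207329/4478976
Step 8: max=1025799552451/167961600000, min=3149201599/518400000, spread=1746635/53747712

Answer: 1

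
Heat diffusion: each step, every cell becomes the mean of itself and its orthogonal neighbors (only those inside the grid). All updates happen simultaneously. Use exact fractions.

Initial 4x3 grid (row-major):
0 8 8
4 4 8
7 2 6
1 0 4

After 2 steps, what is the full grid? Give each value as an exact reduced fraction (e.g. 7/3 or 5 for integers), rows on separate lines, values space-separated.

After step 1:
  4 5 8
  15/4 26/5 13/2
  7/2 19/5 5
  8/3 7/4 10/3
After step 2:
  17/4 111/20 13/2
  329/80 97/20 247/40
  823/240 77/20 559/120
  95/36 231/80 121/36

Answer: 17/4 111/20 13/2
329/80 97/20 247/40
823/240 77/20 559/120
95/36 231/80 121/36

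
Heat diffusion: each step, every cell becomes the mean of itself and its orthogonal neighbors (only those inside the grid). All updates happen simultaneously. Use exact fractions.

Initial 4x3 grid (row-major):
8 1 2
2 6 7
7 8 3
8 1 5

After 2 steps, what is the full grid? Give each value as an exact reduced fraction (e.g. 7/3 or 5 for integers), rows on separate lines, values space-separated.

Answer: 41/9 321/80 145/36
307/60 243/50 1103/240
67/12 273/50 73/16
205/36 113/24 19/4

Derivation:
After step 1:
  11/3 17/4 10/3
  23/4 24/5 9/2
  25/4 5 23/4
  16/3 11/2 3
After step 2:
  41/9 321/80 145/36
  307/60 243/50 1103/240
  67/12 273/50 73/16
  205/36 113/24 19/4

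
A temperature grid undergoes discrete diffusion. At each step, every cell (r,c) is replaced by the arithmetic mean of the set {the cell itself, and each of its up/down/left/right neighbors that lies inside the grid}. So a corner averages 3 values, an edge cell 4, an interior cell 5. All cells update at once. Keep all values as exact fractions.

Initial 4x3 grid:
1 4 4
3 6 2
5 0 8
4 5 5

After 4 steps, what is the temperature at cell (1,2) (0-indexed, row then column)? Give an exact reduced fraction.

Answer: 840581/216000

Derivation:
Step 1: cell (1,2) = 5
Step 2: cell (1,2) = 181/48
Step 3: cell (1,2) = 30143/7200
Step 4: cell (1,2) = 840581/216000
Full grid after step 4:
  455531/129600 1015303/288000 497431/129600
  758581/216000 463717/120000 840581/216000
  848761/216000 710413/180000 311587/72000
  64357/16200 1862777/432000 15571/3600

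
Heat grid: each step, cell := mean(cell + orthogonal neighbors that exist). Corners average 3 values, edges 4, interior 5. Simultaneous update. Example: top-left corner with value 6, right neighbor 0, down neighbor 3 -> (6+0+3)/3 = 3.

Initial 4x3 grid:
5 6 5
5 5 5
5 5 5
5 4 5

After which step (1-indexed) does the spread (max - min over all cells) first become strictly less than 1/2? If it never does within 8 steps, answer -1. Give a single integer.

Step 1: max=16/3, min=14/3, spread=2/3
Step 2: max=1267/240, min=1133/240, spread=67/120
Step 3: max=11237/2160, min=10363/2160, spread=437/1080
  -> spread < 1/2 first at step 3
Step 4: max=893951/172800, min=834049/172800, spread=29951/86400
Step 5: max=7982761/1555200, min=7569239/1555200, spread=206761/777600
Step 6: max=636510763/124416000, min=607649237/124416000, spread=14430763/62208000
Step 7: max=7604814109/1492992000, min=7325105891/1492992000, spread=139854109/746496000
Step 8: max=455012143559/89579520000, min=440783056441/89579520000, spread=7114543559/44789760000

Answer: 3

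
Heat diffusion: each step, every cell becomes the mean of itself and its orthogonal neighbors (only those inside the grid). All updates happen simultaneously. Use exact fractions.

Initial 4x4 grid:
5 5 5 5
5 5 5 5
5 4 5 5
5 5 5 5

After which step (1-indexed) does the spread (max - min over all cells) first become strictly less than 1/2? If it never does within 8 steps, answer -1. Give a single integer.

Step 1: max=5, min=19/4, spread=1/4
  -> spread < 1/2 first at step 1
Step 2: max=5, min=239/50, spread=11/50
Step 3: max=5, min=11633/2400, spread=367/2400
Step 4: max=2987/600, min=52429/10800, spread=1337/10800
Step 5: max=89531/18000, min=1578331/324000, spread=33227/324000
Step 6: max=535951/108000, min=47385673/9720000, spread=849917/9720000
Step 7: max=8031467/1620000, min=1424285653/291600000, spread=21378407/291600000
Step 8: max=2406311657/486000000, min=42773537629/8748000000, spread=540072197/8748000000

Answer: 1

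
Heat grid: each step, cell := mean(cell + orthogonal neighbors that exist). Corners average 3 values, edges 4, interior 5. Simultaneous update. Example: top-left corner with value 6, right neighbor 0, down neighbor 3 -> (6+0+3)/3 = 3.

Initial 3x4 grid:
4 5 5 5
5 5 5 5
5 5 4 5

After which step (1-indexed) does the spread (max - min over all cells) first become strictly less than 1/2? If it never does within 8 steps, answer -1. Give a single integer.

Answer: 1

Derivation:
Step 1: max=5, min=14/3, spread=1/3
  -> spread < 1/2 first at step 1
Step 2: max=5, min=85/18, spread=5/18
Step 3: max=3541/720, min=5189/1080, spread=49/432
Step 4: max=106031/21600, min=623531/129600, spread=2531/25920
Step 5: max=1054609/216000, min=250086911/51840000, spread=3019249/51840000
Step 6: max=94800949/19440000, min=250323289/51840000, spread=297509/6220800
Step 7: max=1419314479/291600000, min=901963200791/186624000000, spread=6398065769/186624000000
Step 8: max=56730621049/11664000000, min=2706622535227/559872000000, spread=131578201/4478976000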